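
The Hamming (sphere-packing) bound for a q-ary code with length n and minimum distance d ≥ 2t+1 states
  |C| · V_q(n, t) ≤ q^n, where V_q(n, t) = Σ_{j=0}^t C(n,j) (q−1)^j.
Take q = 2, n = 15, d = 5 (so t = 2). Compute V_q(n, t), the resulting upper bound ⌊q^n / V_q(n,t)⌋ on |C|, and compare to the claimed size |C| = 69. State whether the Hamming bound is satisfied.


V_q(n, t) = 121, q^n = 32768, Hamming bound = 270, |C| = 69 ≤ bound (satisfied).

Step 1: Compute V_q(n, t) = Σ_{j=0}^2 C(n, j) (q−1)^j.
  j = 0: C(15,0)·(1)^0 = 1·1 = 1.
  j = 1: C(15,1)·(1)^1 = 15·1 = 15.
  j = 2: C(15,2)·(1)^2 = 105·1 = 105.
  V_q(n, t) = 1 + 15 + 105 = 121.
Step 2: q^n = 2^15 = 32768.
Step 3: Hamming bound ⌊q^n / V_q(n,t)⌋ = ⌊32768/121⌋ = 270.
Step 4: Compare |C| = 69 to 270: satisfied.
The claimed |C| lies below the Hamming bound.


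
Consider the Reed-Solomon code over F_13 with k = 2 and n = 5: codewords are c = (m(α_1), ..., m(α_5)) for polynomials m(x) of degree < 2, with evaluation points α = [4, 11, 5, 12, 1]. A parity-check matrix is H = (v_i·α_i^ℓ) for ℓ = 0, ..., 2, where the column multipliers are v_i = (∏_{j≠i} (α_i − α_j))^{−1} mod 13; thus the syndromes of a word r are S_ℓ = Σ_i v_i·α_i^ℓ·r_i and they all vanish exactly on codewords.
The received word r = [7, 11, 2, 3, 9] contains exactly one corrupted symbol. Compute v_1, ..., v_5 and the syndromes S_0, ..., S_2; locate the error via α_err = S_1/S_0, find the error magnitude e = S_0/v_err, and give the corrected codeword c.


S = (2, 11, 2), error at position 4, error magnitude e = 10, c = [7, 11, 2, 6, 9].

Step 1: column multipliers v_i = (∏_{j≠i}(α_i − α_j))^{−1} mod 13.
  i = 1 (α = 4): (4−11)(4−5)(4−12)(4−1) = (−7)·(−1)·(−8)·3 = −168 ≡ 1, so v_1 = 1^{−1} = 1 (mod 13).
  i = 2 (α = 11): (11−4)(11−5)(11−12)(11−1) = 7·6·(−1)·10 = −420 ≡ 9, so v_2 = 9^{−1} = 3 (mod 13).
  i = 3 (α = 5): (5−4)(5−11)(5−12)(5−1) = 1·(−6)·(−7)·4 = 168 ≡ 12, so v_3 = 12^{−1} = 12 (mod 13).
  i = 4 (α = 12): (12−4)(12−11)(12−5)(12−1) = 8·1·7·11 = 616 ≡ 5, so v_4 = 5^{−1} = 8 (mod 13).
  i = 5 (α = 1): (1−4)(1−11)(1−5)(1−12) = (−3)·(−10)·(−4)·(−11) = 1320 ≡ 7, so v_5 = 7^{−1} = 2 (mod 13).
  v = [1, 3, 12, 8, 2].
Step 2: syndromes of r = [7, 11, 2, 3, 9] (all sums mod 13).
  S_0 = Σ v_i r_i = 1·7 + 3·11 + 12·2 + 8·3 + 2·9 = 106 ≡ 2.
  S_1 = Σ v_i α_i r_i = 1·4·7 + 3·11·11 + 12·5·2 + 8·12·3 + 2·1·9 = 817 ≡ 11.
  α_i^2 mod 13 = [3, 4, 12, 1, 1].
  S_2 = Σ v_i α_i^2 r_i = 1·3·7 + 3·4·11 + 12·12·2 + 8·1·3 + 2·1·9 = 483 ≡ 2.
  S = (2, 11, 2) ≠ 0, so r is not a codeword (an error is present).
Step 3: locate the error. For a single error e at position i, S_ℓ = v_i·e·α_i^ℓ, so α_err = S_1/S_0.
  S_0^{−1} = 2^{−1} = 7 (mod 13), so α_err = 11·7 = 77 ≡ 12 = α_4. Error position i = 4.
  Consistency check: S_2/S_1 = 2·6 = 12 ≡ 12 = α_err ✓ (single-error assumption holds).
Step 4: error magnitude e = S_0/v_4 = S_0·∏_{j≠4}(α_4 − α_j) = 2·5 = 10 ≡ 10 (mod 13).
Step 5: correct position 4: c_4 = r_4 − e = 3 − 10 ≡ 6 (mod 13). Hence c = [7, 11, 2, 6, 9].
  Check: interpolating c through the α_i gives m(x) = 1 + 8·x (degree < 2) with m(α_i) = c_i for every i, so c is indeed a codeword.


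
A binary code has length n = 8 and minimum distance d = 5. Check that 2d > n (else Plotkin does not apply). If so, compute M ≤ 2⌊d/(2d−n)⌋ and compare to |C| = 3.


Plotkin bound M ≤ 4; given |C| = 3 ≤ bound (satisfied).

Check applicability: 2d = 10, n = 8.
2d − n = 2 > 0, so Plotkin applies.
Compute d/(2d−n) = 5/2 ≈ 2.5000.
⌊d/(2d−n)⌋ = 2.
Plotkin bound: M ≤ 2·2 = 4.
Given |C| = 3, check: satisfied.
This |C| is below the Plotkin bound.


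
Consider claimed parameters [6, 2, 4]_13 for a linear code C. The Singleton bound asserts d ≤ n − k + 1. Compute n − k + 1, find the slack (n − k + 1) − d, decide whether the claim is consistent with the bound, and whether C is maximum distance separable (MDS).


Singleton RHS = n − k + 1 = 5, slack = 1, bound satisfied, not MDS.

Singleton bound: d ≤ n − k + 1.
Here n = 6, k = 2, so n − k + 1 = 5.
Given d = 4, check d ≤ 5: YES.
Slack = (n − k + 1) − d = 1.
The code is NOT MDS (slack = 1 > 0).
Description: the claimed parameters are [6, 2, 4]_13; such a code would be non-MDS.


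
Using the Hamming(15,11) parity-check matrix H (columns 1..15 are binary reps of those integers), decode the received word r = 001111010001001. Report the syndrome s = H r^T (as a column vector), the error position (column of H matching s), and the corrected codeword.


s = (1, 1, 1, 1)^T, error position = 15, corrected codeword c = 001111010001000

Compute s = H r^T mod 2 one row at a time:
  s_1 = 1 + 0 + 0 + 0 + 1 + 0 + 0 + 1 = 3 ≡ 1 (mod 2).
  s_2 = 1 + 1 + 1 + 0 + 1 + 0 + 0 + 1 = 5 ≡ 1 (mod 2).
  s_3 = 0 + 1 + 1 + 0 + 0 + 0 + 0 + 1 = 3 ≡ 1 (mod 2).
  s_4 = 0 + 1 + 1 + 0 + 0 + 0 + 0 + 1 = 3 ≡ 1 (mod 2).
s = (1, 1, 1, 1)^T — this equals column 15 of H (binary 1111), so error is at position 15.
Correct: flip bit 15 of r = 001111010001001 to get c = 001111010001000.


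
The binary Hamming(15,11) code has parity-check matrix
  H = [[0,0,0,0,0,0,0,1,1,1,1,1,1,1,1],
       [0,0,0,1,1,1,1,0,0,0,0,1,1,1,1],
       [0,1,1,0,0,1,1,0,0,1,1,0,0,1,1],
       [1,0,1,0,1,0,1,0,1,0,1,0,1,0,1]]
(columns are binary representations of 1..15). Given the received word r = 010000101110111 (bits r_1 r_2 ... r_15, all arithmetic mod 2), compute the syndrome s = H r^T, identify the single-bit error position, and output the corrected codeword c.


s = (0, 0, 0, 1)^T, error position = 1, corrected codeword c = 110000101110111

Compute s = H r^T mod 2 one row at a time:
  s_1 = 0 + 1 + 1 + 1 + 0 + 1 + 1 + 1 = 6 ≡ 0 (mod 2).
  s_2 = 0 + 0 + 0 + 1 + 0 + 1 + 1 + 1 = 4 ≡ 0 (mod 2).
  s_3 = 1 + 0 + 0 + 1 + 1 + 1 + 1 + 1 = 6 ≡ 0 (mod 2).
  s_4 = 0 + 0 + 0 + 1 + 1 + 1 + 1 + 1 = 5 ≡ 1 (mod 2).
s = (0, 0, 0, 1)^T — this equals column 1 of H (binary 0001), so error is at position 1.
Correct: flip bit 1 of r = 010000101110111 to get c = 110000101110111.


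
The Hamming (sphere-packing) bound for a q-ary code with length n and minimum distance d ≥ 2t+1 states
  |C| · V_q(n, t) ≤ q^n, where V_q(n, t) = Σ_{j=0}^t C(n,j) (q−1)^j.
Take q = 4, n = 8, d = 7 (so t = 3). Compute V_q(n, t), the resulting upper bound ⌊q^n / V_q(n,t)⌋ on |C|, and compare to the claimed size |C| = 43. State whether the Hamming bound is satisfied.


V_q(n, t) = 1789, q^n = 65536, Hamming bound = 36, |C| = 43 > bound (violated).

Step 1: Compute V_q(n, t) = Σ_{j=0}^3 C(n, j) (q−1)^j.
  j = 0: C(8,0)·(3)^0 = 1·1 = 1.
  j = 1: C(8,1)·(3)^1 = 8·3 = 24.
  j = 2: C(8,2)·(3)^2 = 28·9 = 252.
  j = 3: C(8,3)·(3)^3 = 56·27 = 1512.
  V_q(n, t) = 1 + 24 + 252 + 1512 = 1789.
Step 2: q^n = 4^8 = 65536.
Step 3: Hamming bound ⌊q^n / V_q(n,t)⌋ = ⌊65536/1789⌋ = 36.
Step 4: Compare |C| = 43 to 36: violated.
The claimed |C| lies above the Hamming bound, so no 4-ary code of length 8 with d ≥ 7 can have 43 codewords.


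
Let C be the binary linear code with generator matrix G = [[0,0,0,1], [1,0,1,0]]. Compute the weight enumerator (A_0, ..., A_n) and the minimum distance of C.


Weight distribution: A_0 = 1, A_1 = 1, A_2 = 1, A_3 = 1. Minimum distance d = 1.

Enumerate all 2^2 = 4 messages m ∈ F_2^2.
For each, compute codeword c = mG in F_2^4, then tally its weight.
  m = 00 → c = 0000, weight = 0.
  m = 10 → c = 0001, weight = 1.
  m = 01 → c = 1010, weight = 2.
  m = 11 → c = 1011, weight = 3.
Tally weights:
  weight 0: 1 codewords.
  weight 1: 1 codewords.
  weight 2: 1 codewords.
  weight 3: 1 codewords.
Minimum distance d = smallest w > 0 with A_w > 0 = 1.
Sanity: Σ A_w = 4 = 2^2 = 4 ✓.


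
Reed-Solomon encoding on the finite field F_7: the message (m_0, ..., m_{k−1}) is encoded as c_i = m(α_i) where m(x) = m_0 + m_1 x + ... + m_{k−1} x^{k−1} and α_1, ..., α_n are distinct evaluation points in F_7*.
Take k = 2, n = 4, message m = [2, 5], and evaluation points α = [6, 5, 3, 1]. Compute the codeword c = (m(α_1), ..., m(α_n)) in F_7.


c = [4, 6, 3, 0]

Message polynomial: m(x) = 2 + 5·x (mod 7).
For each evaluation point α_i, compute m(α_i) mod 7:
  α_1 = 6: Horner steps 5 → 4, so m(6) = 4.
  α_2 = 5: Horner steps 5 → 6, so m(5) = 6.
  α_3 = 3: Horner steps 5 → 3, so m(3) = 3.
  α_4 = 1: Horner steps 5 → 0, so m(1) = 0.
Codeword c = [4, 6, 3, 0] ∈ F_7^4.


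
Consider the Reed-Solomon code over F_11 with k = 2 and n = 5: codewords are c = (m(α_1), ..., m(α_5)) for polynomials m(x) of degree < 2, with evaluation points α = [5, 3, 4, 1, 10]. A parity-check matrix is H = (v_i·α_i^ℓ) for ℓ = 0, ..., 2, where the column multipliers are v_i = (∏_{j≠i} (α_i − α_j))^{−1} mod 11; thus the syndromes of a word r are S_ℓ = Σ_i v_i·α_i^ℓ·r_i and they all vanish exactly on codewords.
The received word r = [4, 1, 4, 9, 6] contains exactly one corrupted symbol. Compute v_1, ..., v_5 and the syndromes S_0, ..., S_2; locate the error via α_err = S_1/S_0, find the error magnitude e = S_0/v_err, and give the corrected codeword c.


S = (1, 4, 5), error at position 3, error magnitude e = 7, c = [4, 1, 8, 9, 6].

Step 1: column multipliers v_i = (∏_{j≠i}(α_i − α_j))^{−1} mod 11.
  i = 1 (α = 5): (5−3)(5−4)(5−1)(5−10) = 2·1·4·(−5) = −40 ≡ 4, so v_1 = 4^{−1} = 3 (mod 11).
  i = 2 (α = 3): (3−5)(3−4)(3−1)(3−10) = (−2)·(−1)·2·(−7) = −28 ≡ 5, so v_2 = 5^{−1} = 9 (mod 11).
  i = 3 (α = 4): (4−5)(4−3)(4−1)(4−10) = (−1)·1·3·(−6) = 18 ≡ 7, so v_3 = 7^{−1} = 8 (mod 11).
  i = 4 (α = 1): (1−5)(1−3)(1−4)(1−10) = (−4)·(−2)·(−3)·(−9) = 216 ≡ 7, so v_4 = 7^{−1} = 8 (mod 11).
  i = 5 (α = 10): (10−5)(10−3)(10−4)(10−1) = 5·7·6·9 = 1890 ≡ 9, so v_5 = 9^{−1} = 5 (mod 11).
  v = [3, 9, 8, 8, 5].
Step 2: syndromes of r = [4, 1, 4, 9, 6] (all sums mod 11).
  S_0 = Σ v_i r_i = 3·4 + 9·1 + 8·4 + 8·9 + 5·6 = 155 ≡ 1.
  S_1 = Σ v_i α_i r_i = 3·5·4 + 9·3·1 + 8·4·4 + 8·1·9 + 5·10·6 = 587 ≡ 4.
  α_i^2 mod 11 = [3, 9, 5, 1, 1].
  S_2 = Σ v_i α_i^2 r_i = 3·3·4 + 9·9·1 + 8·5·4 + 8·1·9 + 5·1·6 = 379 ≡ 5.
  S = (1, 4, 5) ≠ 0, so r is not a codeword (an error is present).
Step 3: locate the error. For a single error e at position i, S_ℓ = v_i·e·α_i^ℓ, so α_err = S_1/S_0.
  S_0^{−1} = 1^{−1} = 1 (mod 11), so α_err = 4·1 = 4 ≡ 4 = α_3. Error position i = 3.
  Consistency check: S_2/S_1 = 5·3 = 15 ≡ 4 = α_err ✓ (single-error assumption holds).
Step 4: error magnitude e = S_0/v_3 = S_0·∏_{j≠3}(α_3 − α_j) = 1·7 = 7 ≡ 7 (mod 11).
Step 5: correct position 3: c_3 = r_3 − e = 4 − 7 ≡ 8 (mod 11). Hence c = [4, 1, 8, 9, 6].
  Check: interpolating c through the α_i gives m(x) = 2 + 7·x (degree < 2) with m(α_i) = c_i for every i, so c is indeed a codeword.


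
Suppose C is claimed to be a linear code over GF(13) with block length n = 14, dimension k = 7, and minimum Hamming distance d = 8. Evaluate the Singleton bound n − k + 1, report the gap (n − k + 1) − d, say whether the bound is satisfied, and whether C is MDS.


Singleton RHS = n − k + 1 = 8, slack = 0, bound satisfied, MDS.

Singleton bound: d ≤ n − k + 1.
Here n = 14, k = 7, so n − k + 1 = 8.
Given d = 8, check d ≤ 8: YES.
Slack = (n − k + 1) − d = 0.
The code is MDS (slack = 0).
Description: the claimed parameters are [14, 7, 8]_13; such a code would be MDS (meets Singleton bound).


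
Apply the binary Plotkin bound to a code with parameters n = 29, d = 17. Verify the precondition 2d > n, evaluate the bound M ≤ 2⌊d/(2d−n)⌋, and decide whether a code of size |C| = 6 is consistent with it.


Plotkin bound M ≤ 6; given |C| = 6 ≤ bound (satisfied).

Check applicability: 2d = 34, n = 29.
2d − n = 5 > 0, so Plotkin applies.
Compute d/(2d−n) = 17/5 ≈ 3.4000.
⌊d/(2d−n)⌋ = 3.
Plotkin bound: M ≤ 2·3 = 6.
Given |C| = 6, check: satisfied.
This |C| is at the Plotkin bound.


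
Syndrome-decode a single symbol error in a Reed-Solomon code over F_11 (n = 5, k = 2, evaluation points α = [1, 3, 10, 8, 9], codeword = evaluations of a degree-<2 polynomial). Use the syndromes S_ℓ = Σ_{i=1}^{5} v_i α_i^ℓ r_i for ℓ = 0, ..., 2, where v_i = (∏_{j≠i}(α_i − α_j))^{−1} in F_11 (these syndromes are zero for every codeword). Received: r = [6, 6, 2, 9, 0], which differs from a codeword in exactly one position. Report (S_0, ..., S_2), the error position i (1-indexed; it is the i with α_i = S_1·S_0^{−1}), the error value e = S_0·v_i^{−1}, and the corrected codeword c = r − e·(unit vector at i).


S = (2, 6, 7), error at position 2, error magnitude e = 7, c = [6, 10, 2, 9, 0].

Step 1: column multipliers v_i = (∏_{j≠i}(α_i − α_j))^{−1} mod 11.
  i = 1 (α = 1): (1−3)(1−10)(1−8)(1−9) = (−2)·(−9)·(−7)·(−8) = 1008 ≡ 7, so v_1 = 7^{−1} = 8 (mod 11).
  i = 2 (α = 3): (3−1)(3−10)(3−8)(3−9) = 2·(−7)·(−5)·(−6) = −420 ≡ 9, so v_2 = 9^{−1} = 5 (mod 11).
  i = 3 (α = 10): (10−1)(10−3)(10−8)(10−9) = 9·7·2·1 = 126 ≡ 5, so v_3 = 5^{−1} = 9 (mod 11).
  i = 4 (α = 8): (8−1)(8−3)(8−10)(8−9) = 7·5·(−2)·(−1) = 70 ≡ 4, so v_4 = 4^{−1} = 3 (mod 11).
  i = 5 (α = 9): (9−1)(9−3)(9−10)(9−8) = 8·6·(−1)·1 = −48 ≡ 7, so v_5 = 7^{−1} = 8 (mod 11).
  v = [8, 5, 9, 3, 8].
Step 2: syndromes of r = [6, 6, 2, 9, 0] (all sums mod 11).
  S_0 = Σ v_i r_i = 8·6 + 5·6 + 9·2 + 3·9 + 8·0 = 123 ≡ 2.
  S_1 = Σ v_i α_i r_i = 8·1·6 + 5·3·6 + 9·10·2 + 3·8·9 + 8·9·0 = 534 ≡ 6.
  α_i^2 mod 11 = [1, 9, 1, 9, 4].
  S_2 = Σ v_i α_i^2 r_i = 8·1·6 + 5·9·6 + 9·1·2 + 3·9·9 + 8·4·0 = 579 ≡ 7.
  S = (2, 6, 7) ≠ 0, so r is not a codeword (an error is present).
Step 3: locate the error. For a single error e at position i, S_ℓ = v_i·e·α_i^ℓ, so α_err = S_1/S_0.
  S_0^{−1} = 2^{−1} = 6 (mod 11), so α_err = 6·6 = 36 ≡ 3 = α_2. Error position i = 2.
  Consistency check: S_2/S_1 = 7·2 = 14 ≡ 3 = α_err ✓ (single-error assumption holds).
Step 4: error magnitude e = S_0/v_2 = S_0·∏_{j≠2}(α_2 − α_j) = 2·9 = 18 ≡ 7 (mod 11).
Step 5: correct position 2: c_2 = r_2 − e = 6 − 7 ≡ 10 (mod 11). Hence c = [6, 10, 2, 9, 0].
  Check: interpolating c through the α_i gives m(x) = 4 + 2·x (degree < 2) with m(α_i) = c_i for every i, so c is indeed a codeword.


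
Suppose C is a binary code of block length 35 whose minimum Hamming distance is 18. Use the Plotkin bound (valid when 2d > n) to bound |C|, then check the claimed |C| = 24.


Plotkin bound M ≤ 36; given |C| = 24 ≤ bound (satisfied).

Check applicability: 2d = 36, n = 35.
2d − n = 1 > 0, so Plotkin applies.
Compute d/(2d−n) = 18/1 ≈ 18.0000.
⌊d/(2d−n)⌋ = 18.
Plotkin bound: M ≤ 2·18 = 36.
Given |C| = 24, check: satisfied.
This |C| is below the Plotkin bound.


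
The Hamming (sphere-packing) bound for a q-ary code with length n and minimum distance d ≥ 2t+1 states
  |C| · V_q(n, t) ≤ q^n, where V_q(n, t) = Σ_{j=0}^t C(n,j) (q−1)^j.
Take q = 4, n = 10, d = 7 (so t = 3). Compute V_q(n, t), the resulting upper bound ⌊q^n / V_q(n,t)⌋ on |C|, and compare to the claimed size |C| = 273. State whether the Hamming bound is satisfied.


V_q(n, t) = 3676, q^n = 1048576, Hamming bound = 285, |C| = 273 ≤ bound (satisfied).

Step 1: Compute V_q(n, t) = Σ_{j=0}^3 C(n, j) (q−1)^j.
  j = 0: C(10,0)·(3)^0 = 1·1 = 1.
  j = 1: C(10,1)·(3)^1 = 10·3 = 30.
  j = 2: C(10,2)·(3)^2 = 45·9 = 405.
  j = 3: C(10,3)·(3)^3 = 120·27 = 3240.
  V_q(n, t) = 1 + 30 + 405 + 3240 = 3676.
Step 2: q^n = 4^10 = 1048576.
Step 3: Hamming bound ⌊q^n / V_q(n,t)⌋ = ⌊1048576/3676⌋ = 285.
Step 4: Compare |C| = 273 to 285: satisfied.
The claimed |C| lies below the Hamming bound.


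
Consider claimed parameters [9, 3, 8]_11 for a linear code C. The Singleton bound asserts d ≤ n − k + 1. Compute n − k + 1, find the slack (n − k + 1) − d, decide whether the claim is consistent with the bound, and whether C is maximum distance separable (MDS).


Singleton RHS = n − k + 1 = 7, slack = -1, bound violated (no such code; not MDS).

Singleton bound: d ≤ n − k + 1.
Here n = 9, k = 3, so n − k + 1 = 7.
Given d = 8, check d ≤ 7: NO.
Slack = (n − k + 1) − d = -1.
The slack is negative: d = 8 exceeds n − k + 1 = 7 by 1, so the Singleton bound is violated and no linear [9, 3, 8]_11 code can exist. In particular it is not MDS (MDS requires d = n − k + 1 exactly).
Description: the claimed parameters are [9, 3, 8]_11; such a code would be impossible (violates the Singleton bound).


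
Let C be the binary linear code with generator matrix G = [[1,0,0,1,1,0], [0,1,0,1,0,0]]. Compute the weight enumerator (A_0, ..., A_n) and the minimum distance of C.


Weight distribution: A_0 = 1, A_2 = 1, A_3 = 2. Minimum distance d = 2.

Enumerate all 2^2 = 4 messages m ∈ F_2^2.
For each, compute codeword c = mG in F_2^6, then tally its weight.
  m = 00 → c = 000000, weight = 0.
  m = 10 → c = 100110, weight = 3.
  m = 01 → c = 010100, weight = 2.
  m = 11 → c = 110010, weight = 3.
Tally weights:
  weight 0: 1 codewords.
  weight 2: 1 codewords.
  weight 3: 2 codewords.
Minimum distance d = smallest w > 0 with A_w > 0 = 2.
Sanity: Σ A_w = 4 = 2^2 = 4 ✓.


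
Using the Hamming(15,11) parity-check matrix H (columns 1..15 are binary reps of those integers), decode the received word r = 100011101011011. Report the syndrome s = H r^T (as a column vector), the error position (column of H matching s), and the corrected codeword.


s = (1, 0, 1, 0)^T, error position = 10, corrected codeword c = 100011101111011

Compute s = H r^T mod 2 one row at a time:
  s_1 = 0 + 1 + 0 + 1 + 1 + 0 + 1 + 1 = 5 ≡ 1 (mod 2).
  s_2 = 0 + 1 + 1 + 1 + 1 + 0 + 1 + 1 = 6 ≡ 0 (mod 2).
  s_3 = 0 + 0 + 1 + 1 + 0 + 1 + 1 + 1 = 5 ≡ 1 (mod 2).
  s_4 = 1 + 0 + 1 + 1 + 1 + 1 + 0 + 1 = 6 ≡ 0 (mod 2).
s = (1, 0, 1, 0)^T — this equals column 10 of H (binary 1010), so error is at position 10.
Correct: flip bit 10 of r = 100011101011011 to get c = 100011101111011.


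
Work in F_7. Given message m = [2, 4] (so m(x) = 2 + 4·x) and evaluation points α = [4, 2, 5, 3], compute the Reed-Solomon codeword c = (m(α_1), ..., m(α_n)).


c = [4, 3, 1, 0]

Message polynomial: m(x) = 2 + 4·x (mod 7).
For each evaluation point α_i, compute m(α_i) mod 7:
  α_1 = 4: Horner steps 4 → 4, so m(4) = 4.
  α_2 = 2: Horner steps 4 → 3, so m(2) = 3.
  α_3 = 5: Horner steps 4 → 1, so m(5) = 1.
  α_4 = 3: Horner steps 4 → 0, so m(3) = 0.
Codeword c = [4, 3, 1, 0] ∈ F_7^4.


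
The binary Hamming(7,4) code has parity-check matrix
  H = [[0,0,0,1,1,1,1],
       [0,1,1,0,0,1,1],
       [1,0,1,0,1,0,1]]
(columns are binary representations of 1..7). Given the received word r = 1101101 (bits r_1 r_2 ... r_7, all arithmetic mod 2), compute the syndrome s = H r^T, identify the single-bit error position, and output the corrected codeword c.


s = (1, 0, 1)^T, error position = 5, corrected codeword c = 1101001

Compute s = H r^T mod 2 one row at a time:
  s_1 = 1 + 1 + 0 + 1 = 3 ≡ 1 (mod 2).
  s_2 = 1 + 0 + 0 + 1 = 2 ≡ 0 (mod 2).
  s_3 = 1 + 0 + 1 + 1 = 3 ≡ 1 (mod 2).
s = (1, 0, 1)^T — this equals column 5 of H (binary 101), so error is at position 5.
Correct: flip bit 5 of r = 1101101 to get c = 1101001.


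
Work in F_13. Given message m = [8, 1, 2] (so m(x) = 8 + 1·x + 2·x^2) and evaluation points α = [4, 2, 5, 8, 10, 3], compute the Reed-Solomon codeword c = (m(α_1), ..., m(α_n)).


c = [5, 5, 11, 1, 10, 3]

Message polynomial: m(x) = 8 + 1·x + 2·x^2 (mod 13).
For each evaluation point α_i, compute m(α_i) mod 13:
  α_1 = 4: Horner steps 2 → 9 → 5, so m(4) = 5.
  α_2 = 2: Horner steps 2 → 5 → 5, so m(2) = 5.
  α_3 = 5: Horner steps 2 → 11 → 11, so m(5) = 11.
  α_4 = 8: Horner steps 2 → 4 → 1, so m(8) = 1.
  α_5 = 10: Horner steps 2 → 8 → 10, so m(10) = 10.
  α_6 = 3: Horner steps 2 → 7 → 3, so m(3) = 3.
Codeword c = [5, 5, 11, 1, 10, 3] ∈ F_13^6.


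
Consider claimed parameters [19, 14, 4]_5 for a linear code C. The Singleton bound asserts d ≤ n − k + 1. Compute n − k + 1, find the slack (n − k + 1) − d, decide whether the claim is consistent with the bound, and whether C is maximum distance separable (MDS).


Singleton RHS = n − k + 1 = 6, slack = 2, bound satisfied, not MDS.

Singleton bound: d ≤ n − k + 1.
Here n = 19, k = 14, so n − k + 1 = 6.
Given d = 4, check d ≤ 6: YES.
Slack = (n − k + 1) − d = 2.
The code is NOT MDS (slack = 2 > 0).
Description: the claimed parameters are [19, 14, 4]_5; such a code would be non-MDS.


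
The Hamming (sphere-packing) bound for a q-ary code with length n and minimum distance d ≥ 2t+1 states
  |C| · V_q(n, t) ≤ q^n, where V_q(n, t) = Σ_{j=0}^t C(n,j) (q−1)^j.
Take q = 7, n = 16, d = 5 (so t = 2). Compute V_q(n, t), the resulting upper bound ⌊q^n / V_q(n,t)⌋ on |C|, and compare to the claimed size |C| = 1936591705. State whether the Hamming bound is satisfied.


V_q(n, t) = 4417, q^n = 33232930569601, Hamming bound = 7523869270, |C| = 1936591705 ≤ bound (satisfied).

Step 1: Compute V_q(n, t) = Σ_{j=0}^2 C(n, j) (q−1)^j.
  j = 0: C(16,0)·(6)^0 = 1·1 = 1.
  j = 1: C(16,1)·(6)^1 = 16·6 = 96.
  j = 2: C(16,2)·(6)^2 = 120·36 = 4320.
  V_q(n, t) = 1 + 96 + 4320 = 4417.
Step 2: q^n = 7^16 = 33232930569601.
Step 3: Hamming bound ⌊q^n / V_q(n,t)⌋ = ⌊33232930569601/4417⌋ = 7523869270.
Step 4: Compare |C| = 1936591705 to 7523869270: satisfied.
The claimed |C| lies below the Hamming bound.


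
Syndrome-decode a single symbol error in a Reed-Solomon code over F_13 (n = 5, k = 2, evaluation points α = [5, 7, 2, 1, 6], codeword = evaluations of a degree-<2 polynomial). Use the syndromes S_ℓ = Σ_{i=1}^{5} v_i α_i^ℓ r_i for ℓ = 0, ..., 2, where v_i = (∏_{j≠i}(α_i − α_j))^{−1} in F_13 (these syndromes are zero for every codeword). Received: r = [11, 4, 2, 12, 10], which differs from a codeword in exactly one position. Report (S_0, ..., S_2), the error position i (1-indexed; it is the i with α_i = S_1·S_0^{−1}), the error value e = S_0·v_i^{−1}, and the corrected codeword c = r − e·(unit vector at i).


S = (8, 9, 2), error at position 5, error magnitude e = 9, c = [11, 4, 2, 12, 1].

Step 1: column multipliers v_i = (∏_{j≠i}(α_i − α_j))^{−1} mod 13.
  i = 1 (α = 5): (5−7)(5−2)(5−1)(5−6) = (−2)·3·4·(−1) = 24 ≡ 11, so v_1 = 11^{−1} = 6 (mod 13).
  i = 2 (α = 7): (7−5)(7−2)(7−1)(7−6) = 2·5·6·1 = 60 ≡ 8, so v_2 = 8^{−1} = 5 (mod 13).
  i = 3 (α = 2): (2−5)(2−7)(2−1)(2−6) = (−3)·(−5)·1·(−4) = −60 ≡ 5, so v_3 = 5^{−1} = 8 (mod 13).
  i = 4 (α = 1): (1−5)(1−7)(1−2)(1−6) = (−4)·(−6)·(−1)·(−5) = 120 ≡ 3, so v_4 = 3^{−1} = 9 (mod 13).
  i = 5 (α = 6): (6−5)(6−7)(6−2)(6−1) = 1·(−1)·4·5 = −20 ≡ 6, so v_5 = 6^{−1} = 11 (mod 13).
  v = [6, 5, 8, 9, 11].
Step 2: syndromes of r = [11, 4, 2, 12, 10] (all sums mod 13).
  S_0 = Σ v_i r_i = 6·11 + 5·4 + 8·2 + 9·12 + 11·10 = 320 ≡ 8.
  S_1 = Σ v_i α_i r_i = 6·5·11 + 5·7·4 + 8·2·2 + 9·1·12 + 11·6·10 = 1270 ≡ 9.
  α_i^2 mod 13 = [12, 10, 4, 1, 10].
  S_2 = Σ v_i α_i^2 r_i = 6·12·11 + 5·10·4 + 8·4·2 + 9·1·12 + 11·10·10 = 2264 ≡ 2.
  S = (8, 9, 2) ≠ 0, so r is not a codeword (an error is present).
Step 3: locate the error. For a single error e at position i, S_ℓ = v_i·e·α_i^ℓ, so α_err = S_1/S_0.
  S_0^{−1} = 8^{−1} = 5 (mod 13), so α_err = 9·5 = 45 ≡ 6 = α_5. Error position i = 5.
  Consistency check: S_2/S_1 = 2·3 = 6 ≡ 6 = α_err ✓ (single-error assumption holds).
Step 4: error magnitude e = S_0/v_5 = S_0·∏_{j≠5}(α_5 − α_j) = 8·6 = 48 ≡ 9 (mod 13).
Step 5: correct position 5: c_5 = r_5 − e = 10 − 9 ≡ 1 (mod 13). Hence c = [11, 4, 2, 12, 1].
  Check: interpolating c through the α_i gives m(x) = 9 + 3·x (degree < 2) with m(α_i) = c_i for every i, so c is indeed a codeword.


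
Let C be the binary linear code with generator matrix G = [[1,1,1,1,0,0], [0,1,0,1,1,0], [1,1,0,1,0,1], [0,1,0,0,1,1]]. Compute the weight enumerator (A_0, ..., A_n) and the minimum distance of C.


Weight distribution: A_0 = 1, A_2 = 4, A_3 = 6, A_4 = 3, A_5 = 2. Minimum distance d = 2.

Enumerate all 2^4 = 16 messages m ∈ F_2^4.
For each, compute codeword c = mG in F_2^6, then tally its weight.
  m = 0000 → c = 000000, weight = 0.
  m = 1000 → c = 111100, weight = 4.
  m = 0100 → c = 010110, weight = 3.
  m = 1100 → c = 101010, weight = 3.
  m = 0010 → c = 110101, weight = 4.
  m = 1010 → c = 001001, weight = 2.
  m = 0110 → c = 100011, weight = 3.
  m = 1110 → c = 011111, weight = 5.
  m = 0001 → c = 010011, weight = 3.
  m = 1001 → c = 101111, weight = 5.
  m = 0101 → c = 000101, weight = 2.
  m = 1101 → c = 111001, weight = 4.
  m = 0011 → c = 100110, weight = 3.
  m = 1011 → c = 011010, weight = 3.
  m = 0111 → c = 110000, weight = 2.
  m = 1111 → c = 001100, weight = 2.
Tally weights:
  weight 0: 1 codewords.
  weight 2: 4 codewords.
  weight 3: 6 codewords.
  weight 4: 3 codewords.
  weight 5: 2 codewords.
Minimum distance d = smallest w > 0 with A_w > 0 = 2.
Sanity: Σ A_w = 16 = 2^4 = 16 ✓.


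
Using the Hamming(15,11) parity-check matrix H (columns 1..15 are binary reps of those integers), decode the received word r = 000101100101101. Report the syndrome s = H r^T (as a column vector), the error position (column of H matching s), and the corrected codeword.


s = (0, 0, 0, 1)^T, error position = 1, corrected codeword c = 100101100101101

Compute s = H r^T mod 2 one row at a time:
  s_1 = 0 + 0 + 1 + 0 + 1 + 1 + 0 + 1 = 4 ≡ 0 (mod 2).
  s_2 = 1 + 0 + 1 + 1 + 1 + 1 + 0 + 1 = 6 ≡ 0 (mod 2).
  s_3 = 0 + 0 + 1 + 1 + 1 + 0 + 0 + 1 = 4 ≡ 0 (mod 2).
  s_4 = 0 + 0 + 0 + 1 + 0 + 0 + 1 + 1 = 3 ≡ 1 (mod 2).
s = (0, 0, 0, 1)^T — this equals column 1 of H (binary 0001), so error is at position 1.
Correct: flip bit 1 of r = 000101100101101 to get c = 100101100101101.


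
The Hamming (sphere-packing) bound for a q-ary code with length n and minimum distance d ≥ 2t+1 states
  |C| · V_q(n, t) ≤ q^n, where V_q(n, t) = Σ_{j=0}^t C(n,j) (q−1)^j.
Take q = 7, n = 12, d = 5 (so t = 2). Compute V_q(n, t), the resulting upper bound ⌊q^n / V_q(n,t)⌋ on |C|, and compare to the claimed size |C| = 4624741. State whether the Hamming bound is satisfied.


V_q(n, t) = 2449, q^n = 13841287201, Hamming bound = 5651811, |C| = 4624741 ≤ bound (satisfied).

Step 1: Compute V_q(n, t) = Σ_{j=0}^2 C(n, j) (q−1)^j.
  j = 0: C(12,0)·(6)^0 = 1·1 = 1.
  j = 1: C(12,1)·(6)^1 = 12·6 = 72.
  j = 2: C(12,2)·(6)^2 = 66·36 = 2376.
  V_q(n, t) = 1 + 72 + 2376 = 2449.
Step 2: q^n = 7^12 = 13841287201.
Step 3: Hamming bound ⌊q^n / V_q(n,t)⌋ = ⌊13841287201/2449⌋ = 5651811.
Step 4: Compare |C| = 4624741 to 5651811: satisfied.
The claimed |C| lies below the Hamming bound.


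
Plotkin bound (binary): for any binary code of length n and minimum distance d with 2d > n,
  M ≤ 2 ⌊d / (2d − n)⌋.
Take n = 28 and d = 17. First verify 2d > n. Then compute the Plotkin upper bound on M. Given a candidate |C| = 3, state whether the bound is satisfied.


Plotkin bound M ≤ 4; given |C| = 3 ≤ bound (satisfied).

Check applicability: 2d = 34, n = 28.
2d − n = 6 > 0, so Plotkin applies.
Compute d/(2d−n) = 17/6 ≈ 2.8333.
⌊d/(2d−n)⌋ = 2.
Plotkin bound: M ≤ 2·2 = 4.
Given |C| = 3, check: satisfied.
This |C| is below the Plotkin bound.


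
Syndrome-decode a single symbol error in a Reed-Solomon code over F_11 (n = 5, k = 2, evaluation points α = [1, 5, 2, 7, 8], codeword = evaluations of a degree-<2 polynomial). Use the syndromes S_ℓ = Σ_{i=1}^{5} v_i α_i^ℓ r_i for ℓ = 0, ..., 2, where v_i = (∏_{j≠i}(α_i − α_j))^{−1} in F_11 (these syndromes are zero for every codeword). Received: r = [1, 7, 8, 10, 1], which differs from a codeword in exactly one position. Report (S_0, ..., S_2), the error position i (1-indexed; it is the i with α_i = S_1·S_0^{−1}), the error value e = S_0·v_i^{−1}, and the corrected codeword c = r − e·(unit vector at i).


S = (10, 3, 2), error at position 5, error magnitude e = 6, c = [1, 7, 8, 10, 6].

Step 1: column multipliers v_i = (∏_{j≠i}(α_i − α_j))^{−1} mod 11.
  i = 1 (α = 1): (1−5)(1−2)(1−7)(1−8) = (−4)·(−1)·(−6)·(−7) = 168 ≡ 3, so v_1 = 3^{−1} = 4 (mod 11).
  i = 2 (α = 5): (5−1)(5−2)(5−7)(5−8) = 4·3·(−2)·(−3) = 72 ≡ 6, so v_2 = 6^{−1} = 2 (mod 11).
  i = 3 (α = 2): (2−1)(2−5)(2−7)(2−8) = 1·(−3)·(−5)·(−6) = −90 ≡ 9, so v_3 = 9^{−1} = 5 (mod 11).
  i = 4 (α = 7): (7−1)(7−5)(7−2)(7−8) = 6·2·5·(−1) = −60 ≡ 6, so v_4 = 6^{−1} = 2 (mod 11).
  i = 5 (α = 8): (8−1)(8−5)(8−2)(8−7) = 7·3·6·1 = 126 ≡ 5, so v_5 = 5^{−1} = 9 (mod 11).
  v = [4, 2, 5, 2, 9].
Step 2: syndromes of r = [1, 7, 8, 10, 1] (all sums mod 11).
  S_0 = Σ v_i r_i = 4·1 + 2·7 + 5·8 + 2·10 + 9·1 = 87 ≡ 10.
  S_1 = Σ v_i α_i r_i = 4·1·1 + 2·5·7 + 5·2·8 + 2·7·10 + 9·8·1 = 366 ≡ 3.
  α_i^2 mod 11 = [1, 3, 4, 5, 9].
  S_2 = Σ v_i α_i^2 r_i = 4·1·1 + 2·3·7 + 5·4·8 + 2·5·10 + 9·9·1 = 387 ≡ 2.
  S = (10, 3, 2) ≠ 0, so r is not a codeword (an error is present).
Step 3: locate the error. For a single error e at position i, S_ℓ = v_i·e·α_i^ℓ, so α_err = S_1/S_0.
  S_0^{−1} = 10^{−1} = 10 (mod 11), so α_err = 3·10 = 30 ≡ 8 = α_5. Error position i = 5.
  Consistency check: S_2/S_1 = 2·4 = 8 ≡ 8 = α_err ✓ (single-error assumption holds).
Step 4: error magnitude e = S_0/v_5 = S_0·∏_{j≠5}(α_5 − α_j) = 10·5 = 50 ≡ 6 (mod 11).
Step 5: correct position 5: c_5 = r_5 − e = 1 − 6 ≡ 6 (mod 11). Hence c = [1, 7, 8, 10, 6].
  Check: interpolating c through the α_i gives m(x) = 5 + 7·x (degree < 2) with m(α_i) = c_i for every i, so c is indeed a codeword.


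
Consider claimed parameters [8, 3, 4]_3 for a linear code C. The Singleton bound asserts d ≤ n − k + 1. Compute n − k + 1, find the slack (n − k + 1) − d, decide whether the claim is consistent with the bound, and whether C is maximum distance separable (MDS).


Singleton RHS = n − k + 1 = 6, slack = 2, bound satisfied, not MDS.

Singleton bound: d ≤ n − k + 1.
Here n = 8, k = 3, so n − k + 1 = 6.
Given d = 4, check d ≤ 6: YES.
Slack = (n − k + 1) − d = 2.
The code is NOT MDS (slack = 2 > 0).
Description: the claimed parameters are [8, 3, 4]_3; such a code would be non-MDS.


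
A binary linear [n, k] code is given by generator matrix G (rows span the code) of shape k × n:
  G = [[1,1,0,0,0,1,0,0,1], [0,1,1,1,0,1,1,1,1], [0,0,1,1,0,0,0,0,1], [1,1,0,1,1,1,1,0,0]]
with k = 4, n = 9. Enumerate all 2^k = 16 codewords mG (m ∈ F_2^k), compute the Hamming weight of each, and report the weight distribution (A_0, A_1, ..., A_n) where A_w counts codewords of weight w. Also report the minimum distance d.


Weight distribution: A_0 = 1, A_3 = 2, A_4 = 5, A_5 = 4, A_6 = 2, A_7 = 2. Minimum distance d = 3.

Enumerate all 2^4 = 16 messages m ∈ F_2^4.
For each, compute codeword c = mG in F_2^9, then tally its weight.
  m = 0000 → c = 000000000, weight = 0.
  m = 1000 → c = 110001001, weight = 4.
  m = 0100 → c = 011101111, weight = 7.
  m = 1100 → c = 101100110, weight = 5.
  m = 0010 → c = 001100001, weight = 3.
  m = 1010 → c = 111101000, weight = 5.
  m = 0110 → c = 010001110, weight = 4.
  m = 1110 → c = 100000111, weight = 4.
  m = 0001 → c = 110111100, weight = 6.
  m = 1001 → c = 000110101, weight = 4.
  m = 0101 → c = 101010011, weight = 5.
  m = 1101 → c = 011011010, weight = 5.
  m = 0011 → c = 111011101, weight = 7.
  m = 1011 → c = 001010100, weight = 3.
  m = 0111 → c = 100110010, weight = 4.
  m = 1111 → c = 010111011, weight = 6.
Tally weights:
  weight 0: 1 codewords.
  weight 3: 2 codewords.
  weight 4: 5 codewords.
  weight 5: 4 codewords.
  weight 6: 2 codewords.
  weight 7: 2 codewords.
Minimum distance d = smallest w > 0 with A_w > 0 = 3.
Sanity: Σ A_w = 16 = 2^4 = 16 ✓.


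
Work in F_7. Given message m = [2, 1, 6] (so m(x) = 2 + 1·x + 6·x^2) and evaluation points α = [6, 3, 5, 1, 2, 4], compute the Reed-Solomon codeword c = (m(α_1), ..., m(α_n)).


c = [0, 3, 3, 2, 0, 4]

Message polynomial: m(x) = 2 + 1·x + 6·x^2 (mod 7).
For each evaluation point α_i, compute m(α_i) mod 7:
  α_1 = 6: Horner steps 6 → 2 → 0, so m(6) = 0.
  α_2 = 3: Horner steps 6 → 5 → 3, so m(3) = 3.
  α_3 = 5: Horner steps 6 → 3 → 3, so m(5) = 3.
  α_4 = 1: Horner steps 6 → 0 → 2, so m(1) = 2.
  α_5 = 2: Horner steps 6 → 6 → 0, so m(2) = 0.
  α_6 = 4: Horner steps 6 → 4 → 4, so m(4) = 4.
Codeword c = [0, 3, 3, 2, 0, 4] ∈ F_7^6.


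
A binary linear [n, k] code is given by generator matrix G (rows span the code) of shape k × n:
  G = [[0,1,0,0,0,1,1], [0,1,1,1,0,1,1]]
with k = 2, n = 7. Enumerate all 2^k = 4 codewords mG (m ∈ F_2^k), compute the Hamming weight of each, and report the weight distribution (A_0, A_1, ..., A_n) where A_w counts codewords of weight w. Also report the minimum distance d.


Weight distribution: A_0 = 1, A_2 = 1, A_3 = 1, A_5 = 1. Minimum distance d = 2.

Enumerate all 2^2 = 4 messages m ∈ F_2^2.
For each, compute codeword c = mG in F_2^7, then tally its weight.
  m = 00 → c = 0000000, weight = 0.
  m = 10 → c = 0100011, weight = 3.
  m = 01 → c = 0111011, weight = 5.
  m = 11 → c = 0011000, weight = 2.
Tally weights:
  weight 0: 1 codewords.
  weight 2: 1 codewords.
  weight 3: 1 codewords.
  weight 5: 1 codewords.
Minimum distance d = smallest w > 0 with A_w > 0 = 2.
Sanity: Σ A_w = 4 = 2^2 = 4 ✓.


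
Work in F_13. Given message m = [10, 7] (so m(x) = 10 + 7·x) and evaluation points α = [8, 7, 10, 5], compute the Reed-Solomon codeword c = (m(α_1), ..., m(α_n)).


c = [1, 7, 2, 6]

Message polynomial: m(x) = 10 + 7·x (mod 13).
For each evaluation point α_i, compute m(α_i) mod 13:
  α_1 = 8: Horner steps 7 → 1, so m(8) = 1.
  α_2 = 7: Horner steps 7 → 7, so m(7) = 7.
  α_3 = 10: Horner steps 7 → 2, so m(10) = 2.
  α_4 = 5: Horner steps 7 → 6, so m(5) = 6.
Codeword c = [1, 7, 2, 6] ∈ F_13^4.


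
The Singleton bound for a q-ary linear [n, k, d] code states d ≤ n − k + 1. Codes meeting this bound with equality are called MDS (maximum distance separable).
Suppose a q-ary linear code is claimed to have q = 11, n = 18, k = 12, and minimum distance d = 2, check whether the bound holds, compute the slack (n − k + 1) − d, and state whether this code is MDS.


Singleton RHS = n − k + 1 = 7, slack = 5, bound satisfied, not MDS.

Singleton bound: d ≤ n − k + 1.
Here n = 18, k = 12, so n − k + 1 = 7.
Given d = 2, check d ≤ 7: YES.
Slack = (n − k + 1) − d = 5.
The code is NOT MDS (slack = 5 > 0).
Description: the claimed parameters are [18, 12, 2]_11; such a code would be non-MDS.


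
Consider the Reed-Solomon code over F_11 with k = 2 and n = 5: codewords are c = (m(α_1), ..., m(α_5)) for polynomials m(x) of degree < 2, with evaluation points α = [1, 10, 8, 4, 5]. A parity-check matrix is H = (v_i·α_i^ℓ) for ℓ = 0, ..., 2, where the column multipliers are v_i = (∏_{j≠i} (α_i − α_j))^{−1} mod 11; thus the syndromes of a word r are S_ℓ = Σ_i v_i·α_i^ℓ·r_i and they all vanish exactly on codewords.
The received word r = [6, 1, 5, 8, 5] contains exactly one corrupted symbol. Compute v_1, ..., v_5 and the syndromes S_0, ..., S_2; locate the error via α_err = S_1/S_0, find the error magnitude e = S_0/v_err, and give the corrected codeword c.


S = (8, 9, 6), error at position 3, error magnitude e = 9, c = [6, 1, 7, 8, 5].

Step 1: column multipliers v_i = (∏_{j≠i}(α_i − α_j))^{−1} mod 11.
  i = 1 (α = 1): (1−10)(1−8)(1−4)(1−5) = (−9)·(−7)·(−3)·(−4) = 756 ≡ 8, so v_1 = 8^{−1} = 7 (mod 11).
  i = 2 (α = 10): (10−1)(10−8)(10−4)(10−5) = 9·2·6·5 = 540 ≡ 1, so v_2 = 1^{−1} = 1 (mod 11).
  i = 3 (α = 8): (8−1)(8−10)(8−4)(8−5) = 7·(−2)·4·3 = −168 ≡ 8, so v_3 = 8^{−1} = 7 (mod 11).
  i = 4 (α = 4): (4−1)(4−10)(4−8)(4−5) = 3·(−6)·(−4)·(−1) = −72 ≡ 5, so v_4 = 5^{−1} = 9 (mod 11).
  i = 5 (α = 5): (5−1)(5−10)(5−8)(5−4) = 4·(−5)·(−3)·1 = 60 ≡ 5, so v_5 = 5^{−1} = 9 (mod 11).
  v = [7, 1, 7, 9, 9].
Step 2: syndromes of r = [6, 1, 5, 8, 5] (all sums mod 11).
  S_0 = Σ v_i r_i = 7·6 + 1·1 + 7·5 + 9·8 + 9·5 = 195 ≡ 8.
  S_1 = Σ v_i α_i r_i = 7·1·6 + 1·10·1 + 7·8·5 + 9·4·8 + 9·5·5 = 845 ≡ 9.
  α_i^2 mod 11 = [1, 1, 9, 5, 3].
  S_2 = Σ v_i α_i^2 r_i = 7·1·6 + 1·1·1 + 7·9·5 + 9·5·8 + 9·3·5 = 853 ≡ 6.
  S = (8, 9, 6) ≠ 0, so r is not a codeword (an error is present).
Step 3: locate the error. For a single error e at position i, S_ℓ = v_i·e·α_i^ℓ, so α_err = S_1/S_0.
  S_0^{−1} = 8^{−1} = 7 (mod 11), so α_err = 9·7 = 63 ≡ 8 = α_3. Error position i = 3.
  Consistency check: S_2/S_1 = 6·5 = 30 ≡ 8 = α_err ✓ (single-error assumption holds).
Step 4: error magnitude e = S_0/v_3 = S_0·∏_{j≠3}(α_3 − α_j) = 8·8 = 64 ≡ 9 (mod 11).
Step 5: correct position 3: c_3 = r_3 − e = 5 − 9 ≡ 7 (mod 11). Hence c = [6, 1, 7, 8, 5].
  Check: interpolating c through the α_i gives m(x) = 9 + 8·x (degree < 2) with m(α_i) = c_i for every i, so c is indeed a codeword.


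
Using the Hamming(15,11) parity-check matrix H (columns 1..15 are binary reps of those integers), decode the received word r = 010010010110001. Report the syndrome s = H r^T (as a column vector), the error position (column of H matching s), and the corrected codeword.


s = (0, 0, 0, 1)^T, error position = 1, corrected codeword c = 110010010110001

Compute s = H r^T mod 2 one row at a time:
  s_1 = 1 + 0 + 1 + 1 + 0 + 0 + 0 + 1 = 4 ≡ 0 (mod 2).
  s_2 = 0 + 1 + 0 + 0 + 0 + 0 + 0 + 1 = 2 ≡ 0 (mod 2).
  s_3 = 1 + 0 + 0 + 0 + 1 + 1 + 0 + 1 = 4 ≡ 0 (mod 2).
  s_4 = 0 + 0 + 1 + 0 + 0 + 1 + 0 + 1 = 3 ≡ 1 (mod 2).
s = (0, 0, 0, 1)^T — this equals column 1 of H (binary 0001), so error is at position 1.
Correct: flip bit 1 of r = 010010010110001 to get c = 110010010110001.


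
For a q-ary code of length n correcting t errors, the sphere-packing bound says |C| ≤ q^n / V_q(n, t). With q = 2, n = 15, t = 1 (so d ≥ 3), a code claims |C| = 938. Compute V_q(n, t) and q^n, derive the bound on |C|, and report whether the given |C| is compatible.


V_q(n, t) = 16, q^n = 32768, Hamming bound = 2048, |C| = 938 ≤ bound (satisfied).

Step 1: Compute V_q(n, t) = Σ_{j=0}^1 C(n, j) (q−1)^j.
  j = 0: C(15,0)·(1)^0 = 1·1 = 1.
  j = 1: C(15,1)·(1)^1 = 15·1 = 15.
  V_q(n, t) = 1 + 15 = 16.
Step 2: q^n = 2^15 = 32768.
Step 3: Hamming bound ⌊q^n / V_q(n,t)⌋ = ⌊32768/16⌋ = 2048.
Step 4: Compare |C| = 938 to 2048: satisfied.
The claimed |C| lies below the Hamming bound.


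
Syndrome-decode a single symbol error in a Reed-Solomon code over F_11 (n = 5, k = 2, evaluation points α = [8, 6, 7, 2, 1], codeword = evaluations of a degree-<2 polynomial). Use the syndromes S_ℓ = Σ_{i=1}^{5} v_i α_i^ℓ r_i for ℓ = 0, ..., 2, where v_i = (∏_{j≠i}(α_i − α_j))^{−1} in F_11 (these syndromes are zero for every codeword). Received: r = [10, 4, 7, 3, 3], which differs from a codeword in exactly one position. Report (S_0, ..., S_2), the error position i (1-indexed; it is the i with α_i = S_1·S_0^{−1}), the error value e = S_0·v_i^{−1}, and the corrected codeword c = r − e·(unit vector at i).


S = (3, 3, 3), error at position 5, error magnitude e = 3, c = [10, 4, 7, 3, 0].

Step 1: column multipliers v_i = (∏_{j≠i}(α_i − α_j))^{−1} mod 11.
  i = 1 (α = 8): (8−6)(8−7)(8−2)(8−1) = 2·1·6·7 = 84 ≡ 7, so v_1 = 7^{−1} = 8 (mod 11).
  i = 2 (α = 6): (6−8)(6−7)(6−2)(6−1) = (−2)·(−1)·4·5 = 40 ≡ 7, so v_2 = 7^{−1} = 8 (mod 11).
  i = 3 (α = 7): (7−8)(7−6)(7−2)(7−1) = (−1)·1·5·6 = −30 ≡ 3, so v_3 = 3^{−1} = 4 (mod 11).
  i = 4 (α = 2): (2−8)(2−6)(2−7)(2−1) = (−6)·(−4)·(−5)·1 = −120 ≡ 1, so v_4 = 1^{−1} = 1 (mod 11).
  i = 5 (α = 1): (1−8)(1−6)(1−7)(1−2) = (−7)·(−5)·(−6)·(−1) = 210 ≡ 1, so v_5 = 1^{−1} = 1 (mod 11).
  v = [8, 8, 4, 1, 1].
Step 2: syndromes of r = [10, 4, 7, 3, 3] (all sums mod 11).
  S_0 = Σ v_i r_i = 8·10 + 8·4 + 4·7 + 1·3 + 1·3 = 146 ≡ 3.
  S_1 = Σ v_i α_i r_i = 8·8·10 + 8·6·4 + 4·7·7 + 1·2·3 + 1·1·3 = 1037 ≡ 3.
  α_i^2 mod 11 = [9, 3, 5, 4, 1].
  S_2 = Σ v_i α_i^2 r_i = 8·9·10 + 8·3·4 + 4·5·7 + 1·4·3 + 1·1·3 = 971 ≡ 3.
  S = (3, 3, 3) ≠ 0, so r is not a codeword (an error is present).
Step 3: locate the error. For a single error e at position i, S_ℓ = v_i·e·α_i^ℓ, so α_err = S_1/S_0.
  S_0^{−1} = 3^{−1} = 4 (mod 11), so α_err = 3·4 = 12 ≡ 1 = α_5. Error position i = 5.
  Consistency check: S_2/S_1 = 3·4 = 12 ≡ 1 = α_err ✓ (single-error assumption holds).
Step 4: error magnitude e = S_0/v_5 = S_0·∏_{j≠5}(α_5 − α_j) = 3·1 = 3 ≡ 3 (mod 11).
Step 5: correct position 5: c_5 = r_5 − e = 3 − 3 ≡ 0 (mod 11). Hence c = [10, 4, 7, 3, 0].
  Check: interpolating c through the α_i gives m(x) = 8 + 3·x (degree < 2) with m(α_i) = c_i for every i, so c is indeed a codeword.
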